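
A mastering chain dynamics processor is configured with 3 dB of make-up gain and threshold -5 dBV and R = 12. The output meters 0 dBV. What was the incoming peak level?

Stripping the +3 dB make-up gives -3 dBV at the gain stage.
That's 2 dB above the -5 dBV threshold.
Undo the ratio: input overshoot = 2 × 12 = 24 dB, giving input = 19 dBV.

19 dBV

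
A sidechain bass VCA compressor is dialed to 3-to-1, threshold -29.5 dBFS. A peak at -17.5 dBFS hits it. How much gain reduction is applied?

8 dB

Overshoot = -17.5 − (-29.5) = 12 dB.
At 3:1, output sits 12/3 = 4 dB above threshold.
So the signal is attenuated by 12 − 4 = 8 dB.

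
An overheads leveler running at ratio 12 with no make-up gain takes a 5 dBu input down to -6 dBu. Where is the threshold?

Gain reduction = 5 − (-6) = 11 dB; output overshoot = GR / (R − 1) = 11 / 11 = 1 dB.
Threshold = output − output overshoot = -6 − 1 = -7 dBu.

-7 dBu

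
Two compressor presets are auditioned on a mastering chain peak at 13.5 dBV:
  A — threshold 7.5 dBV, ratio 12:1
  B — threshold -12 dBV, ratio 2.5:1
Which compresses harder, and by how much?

B, by 9.8 dB

A: 6 dB over, compressed to 0.5 dB over, so 5.5 dB of GR.
B: 25.5 dB over, compressed to 10.2 dB over, so 15.3 dB of GR.
Difference: 9.8 dB in favour of B.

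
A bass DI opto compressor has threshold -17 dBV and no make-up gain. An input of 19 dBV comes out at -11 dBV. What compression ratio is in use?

6:1

Input overshoot = 19 − (-17) = 36 dB; output overshoot = -11 − (-17) = 6 dB.
Ratio = 36 / 6 = 6.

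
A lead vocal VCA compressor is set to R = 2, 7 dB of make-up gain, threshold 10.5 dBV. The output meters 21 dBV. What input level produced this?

17.5 dBV

Before make-up, the level was 21 − 7 = 14 dBV.
That's 3.5 dB above the 10.5 dBV threshold.
Before 2:1 compression the overshoot was 3.5 × 2 = 7 dB, so input = 10.5 + 7 = 17.5 dBV.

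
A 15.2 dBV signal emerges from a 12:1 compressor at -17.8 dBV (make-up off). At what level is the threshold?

-20.8 dBV

Input is 36 dB above T (since output overshoot × R = input overshoot: (-17.8 − T)·12 = 15.2 − T gives T = -20.8 dBV).
Check: -20.8 + (15.2 − (-20.8))/12 = -20.8 + 3 = -17.8 dBV. ✓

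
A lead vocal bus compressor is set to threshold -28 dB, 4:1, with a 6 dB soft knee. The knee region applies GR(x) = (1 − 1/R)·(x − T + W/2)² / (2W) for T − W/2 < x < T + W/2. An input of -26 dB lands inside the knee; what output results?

x − T + W/2 = -26 − (-28) + 3 = 5.
GR = (1 − 1/4) × 5² / 12 = 0.75 × 25 / 12 = 1.5625 dB.
Output = -26 − 1.5625 = -27.5625 dB.

-27.5625 dB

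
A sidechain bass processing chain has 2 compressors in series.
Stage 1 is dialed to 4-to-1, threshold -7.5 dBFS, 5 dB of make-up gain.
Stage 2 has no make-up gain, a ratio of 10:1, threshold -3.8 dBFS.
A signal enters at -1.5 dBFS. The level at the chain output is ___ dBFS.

-3.52 dBFS

Stage 1: 6 dB above -7.5 dBFS, reduced 4:1 to 1.5 dB above → -6 dBFS; +5 dB make-up → -1 dBFS.
Stage 2: overshoot 2.8 dB → 2.8/10 = 0.28 dB → -3.52 dBFS.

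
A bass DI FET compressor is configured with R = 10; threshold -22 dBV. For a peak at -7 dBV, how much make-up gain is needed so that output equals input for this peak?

Without make-up, output = threshold + overshoot/10 = -22 + 1.5 = -20.5 dBV.
Gap to target: 13.5 dB.

13.5 dB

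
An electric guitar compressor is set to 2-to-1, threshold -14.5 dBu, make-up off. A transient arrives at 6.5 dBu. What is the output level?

The input is 21 dB above the -14.5 dBu threshold.
2:1 compression reduces that to 21/2 = 10.5 dB over.
Output = -14.5 + 10.5 = -4 dBu.

-4 dBu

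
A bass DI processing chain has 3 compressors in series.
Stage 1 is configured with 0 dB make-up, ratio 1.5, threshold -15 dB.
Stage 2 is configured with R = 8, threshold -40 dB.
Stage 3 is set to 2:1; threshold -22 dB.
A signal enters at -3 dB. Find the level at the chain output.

-35.875 dB

Stage 1: overshoot 12 dB → 12/1.5 = 8 dB → -7 dB.
Stage 2: overshoot 33 dB → 33/8 = 4.125 dB → -35.875 dB.
Stage 3: -35.875 dB ≤ -22 dB, so stage 3 doesn't engage; output -35.875 dB.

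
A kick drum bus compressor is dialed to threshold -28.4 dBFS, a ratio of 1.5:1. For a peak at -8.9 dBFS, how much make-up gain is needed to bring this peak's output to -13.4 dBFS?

2 dB

The peak compresses to -28.4 + 19.5/1.5 = -15.4 dBFS.
To reach -13.4 dBFS requires -13.4 − (-15.4) = 2 dB of make-up.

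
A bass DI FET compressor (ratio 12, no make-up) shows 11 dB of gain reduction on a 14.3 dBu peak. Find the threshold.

2.3 dBu

Gain reduction = 14.3 − 3.3 = 11 dB; output overshoot = GR / (R − 1) = 11 / 11 = 1 dB.
Threshold = output − output overshoot = 3.3 − 1 = 2.3 dBu.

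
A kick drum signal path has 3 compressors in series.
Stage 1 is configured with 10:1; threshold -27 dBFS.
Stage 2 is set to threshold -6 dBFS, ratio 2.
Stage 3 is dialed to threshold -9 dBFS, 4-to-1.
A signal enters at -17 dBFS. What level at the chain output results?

Stage 1: -17 dBFS is 10 dB over -27 dBFS; at 10:1 that becomes 1 dB over, giving -26 dBFS.
Stage 2: -26 dBFS is at or below the -6 dBFS threshold — no compression; output -26 dBFS.
Stage 3: below threshold (-26 ≤ -9); passes unchanged; output -26 dBFS.

-26 dBFS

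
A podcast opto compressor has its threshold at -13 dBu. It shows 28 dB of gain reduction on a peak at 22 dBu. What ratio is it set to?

Input overshoot = 22 − (-13) = 35 dB.
Output overshoot = 35 − 28 = 7 dB.
Ratio = input overshoot / output overshoot = 35 / 7 = 5.

5:1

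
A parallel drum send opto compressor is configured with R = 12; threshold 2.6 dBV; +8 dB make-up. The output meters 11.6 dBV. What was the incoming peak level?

Before make-up, the level was 11.6 − 8 = 3.6 dBV.
The compressed level sits 3.6 − 2.6 = 1 dB over threshold.
Before 12:1 compression the overshoot was 1 × 12 = 12 dB, so input = 2.6 + 12 = 14.6 dBV.

14.6 dBV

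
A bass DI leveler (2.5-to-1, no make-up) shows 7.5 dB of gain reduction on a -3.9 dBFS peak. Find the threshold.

-16.4 dBFS

Input is 12.5 dB above T (since output overshoot × R = input overshoot: (-11.4 − T)·2.5 = -3.9 − T gives T = -16.4 dBFS).
Check: -16.4 + (-3.9 − (-16.4))/2.5 = -16.4 + 5 = -11.4 dBFS. ✓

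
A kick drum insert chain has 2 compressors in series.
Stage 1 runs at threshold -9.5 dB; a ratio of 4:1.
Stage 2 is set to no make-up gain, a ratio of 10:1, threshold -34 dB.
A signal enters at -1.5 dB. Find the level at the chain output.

-31.35 dB

Stage 1: -1.5 dB is 8 dB over -9.5 dB; at 4:1 that becomes 2 dB over, giving -7.5 dB.
Stage 2: -7.5 dB is 26.5 dB over -34 dB; at 10:1 that becomes 2.65 dB over, giving -31.35 dB.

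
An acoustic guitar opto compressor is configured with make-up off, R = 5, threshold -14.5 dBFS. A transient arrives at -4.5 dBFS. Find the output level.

-12.5 dBFS

The input is 10 dB above the -14.5 dBFS threshold.
5:1 compression reduces that to 10/5 = 2 dB over.
Output = -14.5 + 2 = -12.5 dBFS.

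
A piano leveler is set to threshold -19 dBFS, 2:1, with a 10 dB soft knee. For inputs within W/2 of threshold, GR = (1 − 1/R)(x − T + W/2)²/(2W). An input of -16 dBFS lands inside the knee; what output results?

-17.6 dBFS

x − T + W/2 = -16 − (-19) + 5 = 8.
GR = (1 − 1/2) × 8² / 20 = 0.5 × 64 / 20 = 1.6 dB.
Output = -16 − 1.6 = -17.6 dBFS.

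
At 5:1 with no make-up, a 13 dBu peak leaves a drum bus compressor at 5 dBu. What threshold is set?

3 dBu

Gain reduction = 13 − 5 = 8 dB; output overshoot = GR / (R − 1) = 8 / 4 = 2 dB.
Threshold = output − output overshoot = 5 − 2 = 3 dBu.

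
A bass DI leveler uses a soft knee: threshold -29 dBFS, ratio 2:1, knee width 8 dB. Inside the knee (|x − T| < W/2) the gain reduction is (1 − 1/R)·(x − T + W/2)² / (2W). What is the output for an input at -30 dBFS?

-30.28125 dBFS

x − T + W/2 = -30 − (-29) + 4 = 3.
GR = (1 − 1/2) × 3² / 16 = 0.5 × 9 / 16 = 0.28125 dB.
Output = -30 − 0.28125 = -30.28125 dBFS.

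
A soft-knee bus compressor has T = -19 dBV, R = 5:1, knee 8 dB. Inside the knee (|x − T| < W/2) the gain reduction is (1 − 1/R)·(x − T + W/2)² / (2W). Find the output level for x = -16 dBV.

-18.45 dBV

x − T + W/2 = -16 − (-19) + 4 = 7.
GR = (1 − 1/5) × 7² / 16 = 0.8 × 49 / 16 = 2.45 dB.
Output = -16 − 2.45 = -18.45 dBV.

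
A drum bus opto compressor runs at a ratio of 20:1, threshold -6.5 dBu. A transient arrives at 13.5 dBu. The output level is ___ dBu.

-5.5 dBu

The input is 20 dB above the -6.5 dBu threshold.
The 20 dB excess becomes 1 dB after 20:1 reduction.
Output = -6.5 + 1 = -5.5 dBu.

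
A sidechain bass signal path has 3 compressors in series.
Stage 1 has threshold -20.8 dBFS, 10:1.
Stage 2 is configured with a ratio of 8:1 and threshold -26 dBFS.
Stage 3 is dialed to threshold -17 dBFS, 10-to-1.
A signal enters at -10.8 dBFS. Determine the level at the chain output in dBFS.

Stage 1: -10.8 dBFS is 10 dB over -20.8 dBFS; at 10:1 that becomes 1 dB over, giving -19.8 dBFS.
Stage 2: -19.8 dBFS is 6.2 dB over -26 dBFS; at 8:1 that becomes 0.775 dB over, giving -25.225 dBFS.
Stage 3: below threshold (-25.225 ≤ -17); passes unchanged; output -25.225 dBFS.

-25.225 dBFS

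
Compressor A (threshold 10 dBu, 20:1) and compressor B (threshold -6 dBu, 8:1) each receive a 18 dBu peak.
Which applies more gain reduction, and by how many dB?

A: 8 dB over, compressed to 0.4 dB over, so 7.6 dB of GR.
B: 24 dB over, compressed to 3 dB over, so 21 dB of GR.
B applies 13.4 dB more gain reduction.

B, by 13.4 dB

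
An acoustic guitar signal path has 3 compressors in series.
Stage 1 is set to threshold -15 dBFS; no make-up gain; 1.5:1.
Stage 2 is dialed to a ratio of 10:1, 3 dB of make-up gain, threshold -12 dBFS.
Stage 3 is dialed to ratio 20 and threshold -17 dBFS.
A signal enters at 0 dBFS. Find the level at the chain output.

Stage 1: 15 dB above -15 dBFS, reduced 1.5:1 to 10 dB above → -5 dBFS.
Stage 2: overshoot 7 dB → 7/10 = 0.7 dB → -11.3 dBFS; +3 dB make-up → -8.3 dBFS.
Stage 3: -8.3 dBFS is 8.7 dB over -17 dBFS; at 20:1 that becomes 0.435 dB over, giving -16.565 dBFS.

-16.565 dBFS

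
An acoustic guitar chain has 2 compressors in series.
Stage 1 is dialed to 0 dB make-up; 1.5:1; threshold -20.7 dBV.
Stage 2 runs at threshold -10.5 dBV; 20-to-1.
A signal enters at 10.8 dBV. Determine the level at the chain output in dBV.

-9.96 dBV

Stage 1: overshoot 31.5 dB → 31.5/1.5 = 21 dB → 0.3 dBV.
Stage 2: 10.8 dB above -10.5 dBV, reduced 20:1 to 0.54 dB above → -9.96 dBV.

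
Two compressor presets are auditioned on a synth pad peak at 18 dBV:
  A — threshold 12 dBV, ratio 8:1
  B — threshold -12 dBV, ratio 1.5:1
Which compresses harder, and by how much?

A: 6 dB over, compressed to 0.75 dB over, so 5.25 dB of GR.
B: 30 dB over, compressed to 20 dB over, so 10 dB of GR.
B applies 4.75 dB more gain reduction.

B, by 4.75 dB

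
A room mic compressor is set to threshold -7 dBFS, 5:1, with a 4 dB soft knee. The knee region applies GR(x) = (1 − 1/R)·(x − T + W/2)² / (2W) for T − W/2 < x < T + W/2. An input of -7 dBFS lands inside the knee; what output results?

x − T + W/2 = -7 − (-7) + 2 = 2.
GR = (1 − 1/5) × 2² / 8 = 0.8 × 4 / 8 = 0.4 dB.
Output = -7 − 0.4 = -7.4 dBFS.

-7.4 dBFS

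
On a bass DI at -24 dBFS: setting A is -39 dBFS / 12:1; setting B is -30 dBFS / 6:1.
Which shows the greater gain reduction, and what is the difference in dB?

A, by 8.75 dB

A: GR = 15 − 15/12 = 13.75 dB.
B: GR = 6 − 6/6 = 5 dB.
Difference: 8.75 dB in favour of A.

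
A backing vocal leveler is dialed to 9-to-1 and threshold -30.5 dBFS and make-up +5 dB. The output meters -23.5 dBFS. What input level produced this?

-12.5 dBFS

Stripping the +5 dB make-up gives -28.5 dBFS at the gain stage.
Post-compression overshoot = -28.5 − (-30.5) = 2 dB.
Input overshoot = R × output overshoot = 18 dB → input = -30.5 + 18 = -12.5 dBFS.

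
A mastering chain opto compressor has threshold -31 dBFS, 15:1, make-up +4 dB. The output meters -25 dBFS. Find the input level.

-1 dBFS

Remove make-up: -25 − 4 = -29 dBFS.
The compressed level sits -29 − (-31) = 2 dB over threshold.
Input overshoot = R × output overshoot = 30 dB → input = -31 + 30 = -1 dBFS.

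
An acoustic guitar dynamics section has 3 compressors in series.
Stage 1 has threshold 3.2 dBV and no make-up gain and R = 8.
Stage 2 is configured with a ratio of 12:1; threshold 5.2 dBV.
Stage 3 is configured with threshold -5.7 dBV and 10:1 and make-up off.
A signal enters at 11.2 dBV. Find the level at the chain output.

Stage 1: overshoot 8 dB → 8/8 = 1 dB → 4.2 dBV.
Stage 2: 4.2 dBV ≤ 5.2 dBV, so stage 2 doesn't engage; output 4.2 dBV.
Stage 3: 9.9 dB above -5.7 dBV, reduced 10:1 to 0.99 dB above → -4.71 dBV.

-4.71 dBV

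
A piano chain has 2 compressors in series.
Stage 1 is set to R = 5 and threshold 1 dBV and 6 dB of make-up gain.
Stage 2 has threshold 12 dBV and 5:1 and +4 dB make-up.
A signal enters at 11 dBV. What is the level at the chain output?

13 dBV

Stage 1: overshoot 10 dB → 10/5 = 2 dB → 3 dBV; +6 dB make-up → 9 dBV.
Stage 2: 9 dBV is at or below the 12 dBV threshold — no compression; make-up brings it to 13 dBV.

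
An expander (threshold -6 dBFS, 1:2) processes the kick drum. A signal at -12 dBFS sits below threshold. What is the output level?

-18 dBFS

The input is 6 dB below the -6 dBFS threshold.
A 1:2 expander multiplies undershoot by 2: 6 × 2 = 12 dB below threshold.
Output = -6 − 12 = -18 dBFS.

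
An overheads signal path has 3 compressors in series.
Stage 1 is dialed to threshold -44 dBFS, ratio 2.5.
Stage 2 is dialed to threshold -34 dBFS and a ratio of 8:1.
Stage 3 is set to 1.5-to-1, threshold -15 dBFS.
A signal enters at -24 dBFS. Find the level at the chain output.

Stage 1: 20 dB above -44 dBFS, reduced 2.5:1 to 8 dB above → -36 dBFS.
Stage 2: -36 dBFS is at or below the -34 dBFS threshold — no compression; output -36 dBFS.
Stage 3: below threshold (-36 ≤ -15); passes unchanged; output -36 dBFS.

-36 dBFS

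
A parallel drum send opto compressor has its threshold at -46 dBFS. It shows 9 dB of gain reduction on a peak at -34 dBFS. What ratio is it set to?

4:1

Input overshoot = -34 − (-46) = 12 dB.
Output overshoot = 12 − 9 = 3 dB.
Ratio = input overshoot / output overshoot = 12 / 3 = 4.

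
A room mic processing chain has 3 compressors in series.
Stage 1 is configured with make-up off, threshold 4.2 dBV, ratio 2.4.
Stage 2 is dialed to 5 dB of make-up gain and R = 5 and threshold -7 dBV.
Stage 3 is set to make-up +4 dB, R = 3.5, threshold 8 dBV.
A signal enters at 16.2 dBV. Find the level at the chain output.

Stage 1: 12 dB above 4.2 dBV, reduced 2.4:1 to 5 dB above → 9.2 dBV.
Stage 2: overshoot 16.2 dB → 16.2/5 = 3.24 dB → -3.76 dBV; +5 dB make-up → 1.24 dBV.
Stage 3: below threshold (1.24 ≤ 8); passes unchanged; make-up brings it to 5.24 dBV.

5.24 dBV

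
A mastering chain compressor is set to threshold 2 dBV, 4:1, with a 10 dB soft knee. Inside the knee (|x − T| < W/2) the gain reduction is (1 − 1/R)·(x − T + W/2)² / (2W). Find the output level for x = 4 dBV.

2.1625 dBV

x − T + W/2 = 4 − 2 + 5 = 7.
GR = (1 − 1/4) × 7² / 20 = 0.75 × 49 / 20 = 1.8375 dB.
Output = 4 − 1.8375 = 2.1625 dBV.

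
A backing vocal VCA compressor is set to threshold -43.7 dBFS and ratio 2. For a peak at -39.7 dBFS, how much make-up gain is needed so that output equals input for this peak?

The peak compresses to -43.7 + 4/2 = -41.7 dBFS.
To reach -39.7 dBFS requires -39.7 − (-41.7) = 2 dB of make-up.

2 dB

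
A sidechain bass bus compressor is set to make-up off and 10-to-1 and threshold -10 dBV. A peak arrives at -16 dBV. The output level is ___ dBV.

-16 dBV

-16 dBV is 6 dB below the -10 dBV threshold, so no gain reduction is applied.
Output = input = -16 dBV.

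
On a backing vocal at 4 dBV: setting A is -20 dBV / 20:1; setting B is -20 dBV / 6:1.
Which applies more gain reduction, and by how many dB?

A: 24 dB over, compressed to 1.2 dB over, so 22.8 dB of GR.
B: 24 dB over, compressed to 4 dB over, so 20 dB of GR.
A applies 2.8 dB more gain reduction.

A, by 2.8 dB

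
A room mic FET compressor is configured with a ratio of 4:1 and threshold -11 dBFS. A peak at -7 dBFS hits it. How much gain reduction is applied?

3 dB

-7 dBFS exceeds the threshold by 4 dB.
A 4:1 ratio leaves 1 dB of that excess.
So the signal is attenuated by 4 − 1 = 3 dB.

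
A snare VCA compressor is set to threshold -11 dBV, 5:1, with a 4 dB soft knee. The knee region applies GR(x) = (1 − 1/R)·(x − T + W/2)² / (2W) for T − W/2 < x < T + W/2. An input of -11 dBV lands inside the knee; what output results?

x − T + W/2 = -11 − (-11) + 2 = 2.
GR = (1 − 1/5) × 2² / 8 = 0.8 × 4 / 8 = 0.4 dB.
Output = -11 − 0.4 = -11.4 dBV.

-11.4 dBV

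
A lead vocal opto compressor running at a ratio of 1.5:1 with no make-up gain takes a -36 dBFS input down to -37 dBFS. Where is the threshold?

Let T be the threshold. Output overshoot = (input overshoot)/R, so -37 − T = (-36 − T)/1.5.
1.5·(-37 − T) = -36 − T → 0.5·T = -55.5 − (-36) = -19.5.
T = -19.5/0.5 = -39 dBFS.

-39 dBFS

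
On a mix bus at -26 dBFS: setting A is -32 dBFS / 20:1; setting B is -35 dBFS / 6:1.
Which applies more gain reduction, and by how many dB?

A: 6 dB over, compressed to 0.3 dB over, so 5.7 dB of GR.
B: 9 dB over, compressed to 1.5 dB over, so 7.5 dB of GR.
B reduces 1.8 dB more.

B, by 1.8 dB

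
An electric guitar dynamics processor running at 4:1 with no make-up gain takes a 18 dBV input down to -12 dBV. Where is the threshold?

-22 dBV

Gain reduction = 18 − (-12) = 30 dB; output overshoot = GR / (R − 1) = 30 / 3 = 10 dB.
Threshold = output − output overshoot = -12 − 10 = -22 dBV.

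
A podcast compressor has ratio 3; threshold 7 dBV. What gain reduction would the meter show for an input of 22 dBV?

Overshoot = 22 − 7 = 15 dB.
A 3:1 ratio leaves 5 dB of that excess.
GR = overshoot in − overshoot out = 15 − 5 = 10 dB.

10 dB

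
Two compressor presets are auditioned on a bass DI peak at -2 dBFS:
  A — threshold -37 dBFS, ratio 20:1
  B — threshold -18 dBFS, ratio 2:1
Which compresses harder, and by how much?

A: 35 dB over, compressed to 1.75 dB over, so 33.25 dB of GR.
B: 16 dB over, compressed to 8 dB over, so 8 dB of GR.
Difference: 25.25 dB in favour of A.

A, by 25.25 dB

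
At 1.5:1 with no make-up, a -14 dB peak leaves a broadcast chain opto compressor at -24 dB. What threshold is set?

-44 dB

Gain reduction = -14 − (-24) = 10 dB; output overshoot = GR / (R − 1) = 10 / 0.5 = 20 dB.
Threshold = output − output overshoot = -24 − 20 = -44 dB.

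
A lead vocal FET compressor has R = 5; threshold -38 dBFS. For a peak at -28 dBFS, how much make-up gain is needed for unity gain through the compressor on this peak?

8 dB

The peak compresses to -38 + 10/5 = -36 dBFS.
To reach -28 dBFS requires -28 − (-36) = 8 dB of make-up.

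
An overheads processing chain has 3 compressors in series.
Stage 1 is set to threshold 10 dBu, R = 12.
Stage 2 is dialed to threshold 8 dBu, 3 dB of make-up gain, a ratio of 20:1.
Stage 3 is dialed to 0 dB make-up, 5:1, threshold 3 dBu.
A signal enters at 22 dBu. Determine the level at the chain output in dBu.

Stage 1: overshoot 12 dB → 12/12 = 1 dB → 11 dBu.
Stage 2: 3 dB above 8 dBu, reduced 20:1 to 0.15 dB above → 8.15 dBu; +3 dB make-up → 11.15 dBu.
Stage 3: 8.15 dB above 3 dBu, reduced 5:1 to 1.63 dB above → 4.63 dBu.

4.63 dBu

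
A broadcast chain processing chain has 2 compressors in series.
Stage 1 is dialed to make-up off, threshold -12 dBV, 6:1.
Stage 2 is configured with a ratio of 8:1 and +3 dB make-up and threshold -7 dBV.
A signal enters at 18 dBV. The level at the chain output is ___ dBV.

Stage 1: 18 dBV is 30 dB over -12 dBV; at 6:1 that becomes 5 dB over, giving -7 dBV.
Stage 2: below threshold (-7 ≤ -7); passes unchanged; make-up brings it to -4 dBV.

-4 dBV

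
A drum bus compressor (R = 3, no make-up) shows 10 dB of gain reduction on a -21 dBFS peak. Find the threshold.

Let T be the threshold. Output overshoot = (input overshoot)/R, so -31 − T = (-21 − T)/3.
3·(-31 − T) = -21 − T → 2·T = -93 − (-21) = -72.
T = -72/2 = -36 dBFS.

-36 dBFS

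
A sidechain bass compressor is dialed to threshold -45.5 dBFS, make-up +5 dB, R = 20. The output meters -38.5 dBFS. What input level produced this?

Stripping the +5 dB make-up gives -43.5 dBFS at the gain stage.
Post-compression overshoot = -43.5 − (-45.5) = 2 dB.
Input overshoot = R × output overshoot = 40 dB → input = -45.5 + 40 = -5.5 dBFS.

-5.5 dBFS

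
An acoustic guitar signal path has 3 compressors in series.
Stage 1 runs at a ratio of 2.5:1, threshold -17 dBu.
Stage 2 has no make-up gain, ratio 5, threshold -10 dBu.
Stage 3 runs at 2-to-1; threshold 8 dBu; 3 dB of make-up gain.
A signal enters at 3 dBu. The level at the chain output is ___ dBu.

-6.8 dBu

Stage 1: overshoot 20 dB → 20/2.5 = 8 dB → -9 dBu.
Stage 2: 1 dB above -10 dBu, reduced 5:1 to 0.2 dB above → -9.8 dBu.
Stage 3: below threshold (-9.8 ≤ 8); passes unchanged; make-up brings it to -6.8 dBu.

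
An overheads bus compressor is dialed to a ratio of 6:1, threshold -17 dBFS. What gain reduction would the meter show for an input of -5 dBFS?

Overshoot = -5 − (-17) = 12 dB.
A 6:1 ratio leaves 2 dB of that excess.
So the signal is attenuated by 12 − 2 = 10 dB.

10 dB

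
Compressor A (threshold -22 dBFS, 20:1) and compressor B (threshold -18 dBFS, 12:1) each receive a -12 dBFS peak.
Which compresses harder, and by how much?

A, by 4 dB

A: overshoot 10 dB → output overshoot 0.5 dB → GR 9.5 dB.
B: overshoot 6 dB → output overshoot 0.5 dB → GR 5.5 dB.
A applies 4 dB more gain reduction.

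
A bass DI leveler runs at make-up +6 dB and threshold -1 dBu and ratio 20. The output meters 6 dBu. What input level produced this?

19 dBu

Before make-up, the level was 6 − 6 = 0 dBu.
The compressed level sits 0 − (-1) = 1 dB over threshold.
Undo the ratio: input overshoot = 1 × 20 = 20 dB, giving input = 19 dBu.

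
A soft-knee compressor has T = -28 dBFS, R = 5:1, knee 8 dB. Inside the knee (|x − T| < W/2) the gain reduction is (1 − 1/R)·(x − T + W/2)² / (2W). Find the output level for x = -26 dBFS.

-27.8 dBFS

x − T + W/2 = -26 − (-28) + 4 = 6.
GR = (1 − 1/5) × 6² / 16 = 0.8 × 36 / 16 = 1.8 dB.
Output = -26 − 1.8 = -27.8 dBFS.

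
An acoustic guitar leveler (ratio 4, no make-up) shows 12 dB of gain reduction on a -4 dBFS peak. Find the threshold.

-20 dBFS

Input is 16 dB above T (since output overshoot × R = input overshoot: (-16 − T)·4 = -4 − T gives T = -20 dBFS).
Check: -20 + (-4 − (-20))/4 = -20 + 4 = -16 dBFS. ✓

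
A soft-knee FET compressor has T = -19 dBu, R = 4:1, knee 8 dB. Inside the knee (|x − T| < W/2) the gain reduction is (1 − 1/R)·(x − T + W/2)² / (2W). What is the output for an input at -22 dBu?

-22.046875 dBu

x − T + W/2 = -22 − (-19) + 4 = 1.
GR = (1 − 1/4) × 1² / 16 = 0.75 × 1 / 16 = 0.046875 dB.
Output = -22 − 0.046875 = -22.046875 dBu.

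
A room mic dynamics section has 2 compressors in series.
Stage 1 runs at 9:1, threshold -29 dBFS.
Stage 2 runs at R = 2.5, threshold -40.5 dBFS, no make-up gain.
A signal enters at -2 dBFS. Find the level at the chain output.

Stage 1: overshoot 27 dB → 27/9 = 3 dB → -26 dBFS.
Stage 2: -26 dBFS is 14.5 dB over -40.5 dBFS; at 2.5:1 that becomes 5.8 dB over, giving -34.7 dBFS.

-34.7 dBFS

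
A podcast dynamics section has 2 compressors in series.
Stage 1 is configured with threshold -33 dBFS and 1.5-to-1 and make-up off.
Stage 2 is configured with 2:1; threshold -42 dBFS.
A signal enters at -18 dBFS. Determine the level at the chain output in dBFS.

Stage 1: 15 dB above -33 dBFS, reduced 1.5:1 to 10 dB above → -23 dBFS.
Stage 2: -23 dBFS is 19 dB over -42 dBFS; at 2:1 that becomes 9.5 dB over, giving -32.5 dBFS.

-32.5 dBFS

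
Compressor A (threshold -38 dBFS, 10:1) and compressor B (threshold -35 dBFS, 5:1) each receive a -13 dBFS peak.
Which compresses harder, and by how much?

A: 25 dB over, compressed to 2.5 dB over, so 22.5 dB of GR.
B: 22 dB over, compressed to 4.4 dB over, so 17.6 dB of GR.
Difference: 4.9 dB in favour of A.

A, by 4.9 dB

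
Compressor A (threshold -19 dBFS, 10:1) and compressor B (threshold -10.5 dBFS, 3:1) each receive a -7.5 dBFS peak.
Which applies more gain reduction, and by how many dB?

A, by 8.35 dB

A: GR = 11.5 − 11.5/10 = 10.35 dB.
B: GR = 3 − 3/3 = 2 dB.
A reduces 8.35 dB more.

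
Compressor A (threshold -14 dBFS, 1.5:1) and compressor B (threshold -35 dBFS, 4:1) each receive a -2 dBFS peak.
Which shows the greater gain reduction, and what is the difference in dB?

B, by 20.75 dB

A: GR = 12 − 12/1.5 = 4 dB.
B: GR = 33 − 33/4 = 24.75 dB.
Difference: 20.75 dB in favour of B.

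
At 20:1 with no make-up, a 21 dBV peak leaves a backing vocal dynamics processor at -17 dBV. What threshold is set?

Let T be the threshold. Output overshoot = (input overshoot)/R, so -17 − T = (21 − T)/20.
20·(-17 − T) = 21 − T → 19·T = -340 − 21 = -361.
T = -361/19 = -19 dBV.

-19 dBV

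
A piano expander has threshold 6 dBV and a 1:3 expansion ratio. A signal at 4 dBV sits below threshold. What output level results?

0 dBV

The input is 2 dB below the 6 dBV threshold.
A 1:3 expander multiplies undershoot by 3: 2 × 3 = 6 dB below threshold.
Output = 6 − 6 = 0 dBV.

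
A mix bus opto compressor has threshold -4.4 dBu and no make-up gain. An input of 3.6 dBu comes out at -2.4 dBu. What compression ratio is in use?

4:1

Input overshoot = 3.6 − (-4.4) = 8 dB; output overshoot = -2.4 − (-4.4) = 2 dB.
Ratio = 8 / 2 = 4.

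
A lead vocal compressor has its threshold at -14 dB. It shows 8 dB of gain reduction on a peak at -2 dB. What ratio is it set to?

Input overshoot = -2 − (-14) = 12 dB.
Output overshoot = 12 − 8 = 4 dB.
Ratio = input overshoot / output overshoot = 12 / 4 = 3.

3:1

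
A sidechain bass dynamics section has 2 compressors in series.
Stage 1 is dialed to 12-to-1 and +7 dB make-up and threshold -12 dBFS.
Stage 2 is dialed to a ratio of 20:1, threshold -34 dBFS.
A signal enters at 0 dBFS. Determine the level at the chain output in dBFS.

-32.5 dBFS

Stage 1: 12 dB above -12 dBFS, reduced 12:1 to 1 dB above → -11 dBFS; +7 dB make-up → -4 dBFS.
Stage 2: overshoot 30 dB → 30/20 = 1.5 dB → -32.5 dBFS.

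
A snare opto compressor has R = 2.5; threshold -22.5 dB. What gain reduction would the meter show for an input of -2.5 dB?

12 dB

-2.5 dB exceeds the threshold by 20 dB.
After 2.5:1 compression the overshoot becomes 20/2.5 = 8 dB.
Gain reduction = 20 − 8 = 12 dB.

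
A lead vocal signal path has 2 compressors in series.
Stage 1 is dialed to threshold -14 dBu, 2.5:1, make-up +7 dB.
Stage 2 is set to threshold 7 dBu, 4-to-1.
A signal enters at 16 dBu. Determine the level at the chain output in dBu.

5 dBu

Stage 1: 16 dBu is 30 dB over -14 dBu; at 2.5:1 that becomes 12 dB over, giving -2 dBu; +7 dB make-up → 5 dBu.
Stage 2: 5 dBu ≤ 7 dBu, so stage 2 doesn't engage; output 5 dBu.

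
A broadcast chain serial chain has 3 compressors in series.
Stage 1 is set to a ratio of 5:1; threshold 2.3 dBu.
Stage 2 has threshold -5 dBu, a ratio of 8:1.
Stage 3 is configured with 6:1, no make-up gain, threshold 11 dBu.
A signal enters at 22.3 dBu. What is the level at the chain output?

-3.5875 dBu

Stage 1: 22.3 dBu is 20 dB over 2.3 dBu; at 5:1 that becomes 4 dB over, giving 6.3 dBu.
Stage 2: 6.3 dBu is 11.3 dB over -5 dBu; at 8:1 that becomes 1.4125 dB over, giving -3.5875 dBu.
Stage 3: below threshold (-3.5875 ≤ 11); passes unchanged; output -3.5875 dBu.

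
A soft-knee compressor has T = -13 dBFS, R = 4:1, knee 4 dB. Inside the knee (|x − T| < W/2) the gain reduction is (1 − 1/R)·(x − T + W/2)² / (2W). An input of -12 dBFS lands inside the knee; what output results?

-12.84375 dBFS

x − T + W/2 = -12 − (-13) + 2 = 3.
GR = (1 − 1/4) × 3² / 8 = 0.75 × 9 / 8 = 0.84375 dB.
Output = -12 − 0.84375 = -12.84375 dBFS.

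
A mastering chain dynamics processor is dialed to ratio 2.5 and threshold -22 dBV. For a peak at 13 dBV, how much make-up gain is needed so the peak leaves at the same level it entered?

Without make-up, output = threshold + overshoot/2.5 = -22 + 14 = -8 dBV.
Gap to target: 21 dB.

21 dB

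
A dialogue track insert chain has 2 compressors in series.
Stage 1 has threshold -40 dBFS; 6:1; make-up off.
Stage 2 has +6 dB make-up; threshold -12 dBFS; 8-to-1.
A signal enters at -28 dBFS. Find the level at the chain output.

-32 dBFS

Stage 1: overshoot 12 dB → 12/6 = 2 dB → -38 dBFS.
Stage 2: -38 dBFS ≤ -12 dBFS, so stage 2 doesn't engage; make-up brings it to -32 dBFS.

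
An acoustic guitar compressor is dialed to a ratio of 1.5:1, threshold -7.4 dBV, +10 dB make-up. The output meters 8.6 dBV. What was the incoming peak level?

1.6 dBV

Before make-up, the level was 8.6 − 10 = -1.4 dBV.
That's 6 dB above the -7.4 dBV threshold.
Input overshoot = R × output overshoot = 9 dB → input = -7.4 + 9 = 1.6 dBV.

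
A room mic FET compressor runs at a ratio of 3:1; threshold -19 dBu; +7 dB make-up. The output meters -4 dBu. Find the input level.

5 dBu

Before make-up, the level was -4 − 7 = -11 dBu.
The compressed level sits -11 − (-19) = 8 dB over threshold.
Input overshoot = R × output overshoot = 24 dB → input = -19 + 24 = 5 dBu.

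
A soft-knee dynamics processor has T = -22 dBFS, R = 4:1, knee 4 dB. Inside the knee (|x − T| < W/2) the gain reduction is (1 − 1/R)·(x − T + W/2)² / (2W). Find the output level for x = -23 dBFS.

-23.09375 dBFS

x − T + W/2 = -23 − (-22) + 2 = 1.
GR = (1 − 1/4) × 1² / 8 = 0.75 × 1 / 8 = 0.09375 dB.
Output = -23 − 0.09375 = -23.09375 dBFS.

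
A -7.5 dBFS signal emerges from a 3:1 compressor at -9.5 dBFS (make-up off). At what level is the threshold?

-10.5 dBFS

Input is 3 dB above T (since output overshoot × R = input overshoot: (-9.5 − T)·3 = -7.5 − T gives T = -10.5 dBFS).
Check: -10.5 + (-7.5 − (-10.5))/3 = -10.5 + 1 = -9.5 dBFS. ✓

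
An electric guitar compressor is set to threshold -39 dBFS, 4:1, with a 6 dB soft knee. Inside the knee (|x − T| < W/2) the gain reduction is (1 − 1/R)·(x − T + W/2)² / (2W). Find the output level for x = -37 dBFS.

-38.5625 dBFS

x − T + W/2 = -37 − (-39) + 3 = 5.
GR = (1 − 1/4) × 5² / 12 = 0.75 × 25 / 12 = 1.5625 dB.
Output = -37 − 1.5625 = -38.5625 dBFS.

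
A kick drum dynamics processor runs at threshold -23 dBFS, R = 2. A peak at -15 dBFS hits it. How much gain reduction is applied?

4 dB

The signal is 8 dB above threshold.
A 2:1 ratio leaves 4 dB of that excess.
GR = overshoot in − overshoot out = 8 − 4 = 4 dB.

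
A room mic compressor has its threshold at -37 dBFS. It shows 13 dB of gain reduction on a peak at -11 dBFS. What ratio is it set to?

2:1

Input overshoot = -11 − (-37) = 26 dB.
Output overshoot = 26 − 13 = 13 dB.
Ratio = input overshoot / output overshoot = 26 / 13 = 2.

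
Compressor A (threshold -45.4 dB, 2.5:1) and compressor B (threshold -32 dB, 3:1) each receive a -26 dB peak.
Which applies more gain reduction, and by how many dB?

A, by 7.64 dB

A: GR = 19.4 − 19.4/2.5 = 11.64 dB.
B: GR = 6 − 6/3 = 4 dB.
Difference: 7.64 dB in favour of A.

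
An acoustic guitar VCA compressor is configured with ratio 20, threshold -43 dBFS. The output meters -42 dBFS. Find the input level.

-23 dBFS

The compressed level sits -42 − (-43) = 1 dB over threshold.
Undo the ratio: input overshoot = 1 × 20 = 20 dB, giving input = -23 dBFS.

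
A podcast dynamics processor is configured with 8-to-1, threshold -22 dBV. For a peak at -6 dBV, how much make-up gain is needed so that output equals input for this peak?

Without make-up, output = threshold + overshoot/8 = -22 + 2 = -20 dBV.
Gap to target: 14 dB.

14 dB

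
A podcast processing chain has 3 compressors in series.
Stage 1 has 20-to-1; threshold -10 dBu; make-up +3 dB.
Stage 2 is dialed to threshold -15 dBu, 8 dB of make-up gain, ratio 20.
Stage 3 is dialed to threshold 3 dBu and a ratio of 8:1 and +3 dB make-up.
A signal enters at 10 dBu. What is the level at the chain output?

Stage 1: 20 dB above -10 dBu, reduced 20:1 to 1 dB above → -9 dBu; +3 dB make-up → -6 dBu.
Stage 2: -6 dBu is 9 dB over -15 dBu; at 20:1 that becomes 0.45 dB over, giving -14.55 dBu; +8 dB make-up → -6.55 dBu.
Stage 3: -6.55 dBu ≤ 3 dBu, so stage 3 doesn't engage; make-up brings it to -3.55 dBu.

-3.55 dBu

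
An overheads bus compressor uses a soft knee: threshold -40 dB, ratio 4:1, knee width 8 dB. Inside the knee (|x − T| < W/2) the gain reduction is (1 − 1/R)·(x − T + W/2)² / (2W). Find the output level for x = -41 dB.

x − T + W/2 = -41 − (-40) + 4 = 3.
GR = (1 − 1/4) × 3² / 16 = 0.75 × 9 / 16 = 0.421875 dB.
Output = -41 − 0.421875 = -41.421875 dB.

-41.421875 dB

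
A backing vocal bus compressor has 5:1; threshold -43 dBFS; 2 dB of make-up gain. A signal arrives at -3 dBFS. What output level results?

-33 dBFS

Overshoot: -3 − (-43) = 40 dB.
The 40 dB excess becomes 8 dB after 5:1 reduction.
Output = -43 + 8 = -35 dBFS; make-up adds 2 dB, giving -33 dBFS.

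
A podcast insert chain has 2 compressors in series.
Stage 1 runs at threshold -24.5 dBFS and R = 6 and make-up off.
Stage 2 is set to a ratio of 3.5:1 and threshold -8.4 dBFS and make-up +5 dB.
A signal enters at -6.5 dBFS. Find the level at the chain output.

-16.5 dBFS

Stage 1: -6.5 dBFS is 18 dB over -24.5 dBFS; at 6:1 that becomes 3 dB over, giving -21.5 dBFS.
Stage 2: -21.5 dBFS is at or below the -8.4 dBFS threshold — no compression; make-up brings it to -16.5 dBFS.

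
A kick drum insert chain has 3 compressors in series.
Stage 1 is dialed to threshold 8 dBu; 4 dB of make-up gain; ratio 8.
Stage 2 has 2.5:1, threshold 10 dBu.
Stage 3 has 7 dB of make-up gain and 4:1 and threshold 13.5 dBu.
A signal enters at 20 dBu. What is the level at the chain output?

Stage 1: overshoot 12 dB → 12/8 = 1.5 dB → 9.5 dBu; +4 dB make-up → 13.5 dBu.
Stage 2: overshoot 3.5 dB → 3.5/2.5 = 1.4 dB → 11.4 dBu.
Stage 3: below threshold (11.4 ≤ 13.5); passes unchanged; make-up brings it to 18.4 dBu.

18.4 dBu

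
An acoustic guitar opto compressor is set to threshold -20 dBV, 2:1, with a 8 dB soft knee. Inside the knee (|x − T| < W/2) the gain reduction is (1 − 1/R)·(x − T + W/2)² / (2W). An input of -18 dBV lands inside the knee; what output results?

x − T + W/2 = -18 − (-20) + 4 = 6.
GR = (1 − 1/2) × 6² / 16 = 0.5 × 36 / 16 = 1.125 dB.
Output = -18 − 1.125 = -19.125 dBV.

-19.125 dBV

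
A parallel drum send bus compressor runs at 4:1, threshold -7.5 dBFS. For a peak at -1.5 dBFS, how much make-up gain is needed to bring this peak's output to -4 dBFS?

The peak compresses to -7.5 + 6/4 = -6 dBFS.
To reach -4 dBFS requires -4 − (-6) = 2 dB of make-up.

2 dB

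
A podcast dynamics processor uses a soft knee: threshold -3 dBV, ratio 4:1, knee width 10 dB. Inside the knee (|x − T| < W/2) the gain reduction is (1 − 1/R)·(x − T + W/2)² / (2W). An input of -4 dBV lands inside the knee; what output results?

-4.6 dBV

x − T + W/2 = -4 − (-3) + 5 = 4.
GR = (1 − 1/4) × 4² / 20 = 0.75 × 16 / 20 = 0.6 dB.
Output = -4 − 0.6 = -4.6 dBV.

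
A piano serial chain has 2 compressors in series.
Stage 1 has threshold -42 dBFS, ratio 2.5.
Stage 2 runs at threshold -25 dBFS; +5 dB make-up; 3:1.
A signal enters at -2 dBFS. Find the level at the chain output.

-21 dBFS

Stage 1: 40 dB above -42 dBFS, reduced 2.5:1 to 16 dB above → -26 dBFS.
Stage 2: -26 dBFS is at or below the -25 dBFS threshold — no compression; make-up brings it to -21 dBFS.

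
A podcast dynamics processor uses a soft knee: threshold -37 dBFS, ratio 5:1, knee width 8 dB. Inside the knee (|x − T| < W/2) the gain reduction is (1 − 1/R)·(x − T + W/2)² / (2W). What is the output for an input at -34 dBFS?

-36.45 dBFS

x − T + W/2 = -34 − (-37) + 4 = 7.
GR = (1 − 1/5) × 7² / 16 = 0.8 × 49 / 16 = 2.45 dB.
Output = -34 − 2.45 = -36.45 dBFS.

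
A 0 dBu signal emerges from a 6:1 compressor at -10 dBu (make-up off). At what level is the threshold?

Gain reduction = 0 − (-10) = 10 dB; output overshoot = GR / (R − 1) = 10 / 5 = 2 dB.
Threshold = output − output overshoot = -10 − 2 = -12 dBu.

-12 dBu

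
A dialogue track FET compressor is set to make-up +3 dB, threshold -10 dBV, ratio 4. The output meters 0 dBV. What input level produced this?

18 dBV

Before make-up, the level was 0 − 3 = -3 dBV.
The compressed level sits -3 − (-10) = 7 dB over threshold.
Input overshoot = R × output overshoot = 28 dB → input = -10 + 28 = 18 dBV.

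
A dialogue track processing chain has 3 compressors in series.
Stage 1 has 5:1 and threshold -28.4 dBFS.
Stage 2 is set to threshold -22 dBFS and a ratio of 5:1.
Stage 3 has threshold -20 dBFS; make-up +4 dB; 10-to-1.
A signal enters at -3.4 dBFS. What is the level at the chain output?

-19.4 dBFS

Stage 1: overshoot 25 dB → 25/5 = 5 dB → -23.4 dBFS.
Stage 2: below threshold (-23.4 ≤ -22); passes unchanged; output -23.4 dBFS.
Stage 3: below threshold (-23.4 ≤ -20); passes unchanged; make-up brings it to -19.4 dBFS.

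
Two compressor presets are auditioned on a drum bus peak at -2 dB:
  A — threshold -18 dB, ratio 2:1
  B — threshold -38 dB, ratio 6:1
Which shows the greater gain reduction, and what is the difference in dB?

A: 16 dB over, compressed to 8 dB over, so 8 dB of GR.
B: 36 dB over, compressed to 6 dB over, so 30 dB of GR.
Difference: 22 dB in favour of B.

B, by 22 dB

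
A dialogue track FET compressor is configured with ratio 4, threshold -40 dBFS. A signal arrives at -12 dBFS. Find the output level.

-33 dBFS

The input is 28 dB above the -40 dBFS threshold.
4:1 compression reduces that to 28/4 = 7 dB over.
Output = -40 + 7 = -33 dBFS.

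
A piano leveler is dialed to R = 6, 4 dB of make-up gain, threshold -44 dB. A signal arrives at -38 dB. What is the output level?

-39 dB

The input is 6 dB above the -44 dB threshold.
The 6 dB excess becomes 1 dB after 6:1 reduction.
Output = -44 + 1 = -43 dB; make-up adds 4 dB, giving -39 dB.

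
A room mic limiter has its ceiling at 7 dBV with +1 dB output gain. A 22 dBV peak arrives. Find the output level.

8 dBV

A brickwall limiter is an ∞:1 compressor: any input above the ceiling is clamped to 7 dBV.
Output gain then adds 1 dB: 7 + 1 = 8 dBV.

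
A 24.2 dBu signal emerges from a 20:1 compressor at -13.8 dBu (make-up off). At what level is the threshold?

-15.8 dBu

Let T be the threshold. Output overshoot = (input overshoot)/R, so -13.8 − T = (24.2 − T)/20.
20·(-13.8 − T) = 24.2 − T → 19·T = -276 − 24.2 = -300.2.
T = -300.2/19 = -15.8 dBu.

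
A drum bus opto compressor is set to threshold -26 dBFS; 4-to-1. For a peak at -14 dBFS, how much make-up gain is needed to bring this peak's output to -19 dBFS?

4 dB

Overshoot 12 dB → 12/4 = 3 dB after compression, so the compressed level is -26 + 3 = -23 dBFS.
Make-up = target − compressed = -19 − (-23) = 4 dB.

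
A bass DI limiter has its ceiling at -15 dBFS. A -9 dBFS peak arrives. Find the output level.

At ∞:1, everything above -15 dBFS is held at the ceiling.

-15 dBFS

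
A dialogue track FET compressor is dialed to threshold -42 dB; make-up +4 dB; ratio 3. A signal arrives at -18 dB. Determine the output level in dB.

-18 dB sits 24 dB over threshold.
The 24 dB excess becomes 8 dB after 3:1 reduction.
So the level is -42 + 8 = -34 dB; make-up adds 4 dB, giving -30 dB.

-30 dB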